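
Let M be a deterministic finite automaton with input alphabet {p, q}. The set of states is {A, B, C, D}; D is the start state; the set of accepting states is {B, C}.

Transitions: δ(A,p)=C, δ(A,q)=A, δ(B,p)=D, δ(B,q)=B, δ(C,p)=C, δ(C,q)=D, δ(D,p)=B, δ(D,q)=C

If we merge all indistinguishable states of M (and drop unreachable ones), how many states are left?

3

Reachable states from the start: {B,C,D}. Unreachable: {A} — drop them.
Start with accepting vs non-accepting: {B,C} | {D}.
On input p, block {B,C} splits into {B} and {C}.
The partition is now stable with 3 blocks: {B} | {D} | {C}.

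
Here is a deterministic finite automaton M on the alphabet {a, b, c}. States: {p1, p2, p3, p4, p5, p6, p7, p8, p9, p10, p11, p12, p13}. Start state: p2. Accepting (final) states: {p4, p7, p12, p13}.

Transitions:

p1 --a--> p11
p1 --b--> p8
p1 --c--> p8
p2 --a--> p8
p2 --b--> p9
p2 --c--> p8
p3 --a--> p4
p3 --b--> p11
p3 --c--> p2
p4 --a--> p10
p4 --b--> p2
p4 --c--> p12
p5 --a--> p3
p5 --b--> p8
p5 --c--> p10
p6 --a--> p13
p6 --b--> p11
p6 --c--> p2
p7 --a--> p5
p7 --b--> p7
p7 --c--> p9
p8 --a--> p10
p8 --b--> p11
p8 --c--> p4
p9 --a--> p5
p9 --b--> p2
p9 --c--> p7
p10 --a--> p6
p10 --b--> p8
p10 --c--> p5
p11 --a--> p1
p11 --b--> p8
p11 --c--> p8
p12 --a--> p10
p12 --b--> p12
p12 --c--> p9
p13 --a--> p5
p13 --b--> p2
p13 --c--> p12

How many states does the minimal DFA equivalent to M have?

8

Initial partition by acceptance: {p4,p7,p12,p13} | {p1,p2,p3,p5,p6,p8,p9,p10,p11}.
On input b, block {p4,p7,p12,p13} splits into {p4,p13} and {p7,p12}.
On input a, block {p1,p2,p3,p5,p6,p8,p9,p10,p11} splits into {p1,p2,p5,p8,p9,p10,p11} and {p3,p6}.
Split {p1,p2,p5,p8,p9,p10,p11} by δ(·,a) → {p1,p2,p8,p9,p11} and {p5,p10}.
Split {p1,p2,p8,p9,p11} by δ(·,a) → {p1,p2,p11} and {p8,p9}.
On input a, block {p1,p2,p11} splits into {p1,p11} and {p2}.
On input b, block {p8,p9} splits into {p8} and {p9}.
No further refinement is possible. Final partition (8 blocks): {p4,p13} | {p1,p11} | {p7,p12} | {p3,p6} | {p5,p10} | {p8} | {p2} | {p9}.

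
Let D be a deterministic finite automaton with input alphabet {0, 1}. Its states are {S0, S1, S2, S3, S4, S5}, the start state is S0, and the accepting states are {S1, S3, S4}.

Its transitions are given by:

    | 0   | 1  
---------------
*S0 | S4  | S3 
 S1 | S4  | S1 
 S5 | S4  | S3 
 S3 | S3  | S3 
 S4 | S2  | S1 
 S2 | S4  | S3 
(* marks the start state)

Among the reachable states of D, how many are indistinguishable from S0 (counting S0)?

2

First remove the unreachable states {S5}; 5 states remain.
P0 = {S1,S3,S4} | {S0,S2}.
On input 0, block {S1,S3,S4} splits into {S1,S3} and {S4}.
On input 0, block {S1,S3} splits into {S1} and {S3}.
The partition is now stable with 4 blocks: {S1} | {S0,S2} | {S4} | {S3}.
The equivalence class containing S0 is {S0,S2}, of size 2.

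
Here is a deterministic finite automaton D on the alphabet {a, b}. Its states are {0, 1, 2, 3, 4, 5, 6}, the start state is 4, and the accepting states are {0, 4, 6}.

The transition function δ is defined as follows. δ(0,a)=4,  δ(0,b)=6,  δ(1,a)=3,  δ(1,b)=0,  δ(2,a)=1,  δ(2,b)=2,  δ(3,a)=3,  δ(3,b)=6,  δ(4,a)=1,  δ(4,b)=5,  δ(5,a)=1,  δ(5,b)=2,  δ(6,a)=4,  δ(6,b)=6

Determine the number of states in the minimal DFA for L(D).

4

All states are reachable from the start state.
Start with accepting vs non-accepting: {0,4,6} | {1,2,3,5}.
On input a, block {0,4,6} splits into {0,6} and {4}.
On input b, block {1,2,3,5} splits into {1,3} and {2,5}.
No further refinement is possible. Final partition (4 blocks): {0,6} | {1,3} | {4} | {2,5}.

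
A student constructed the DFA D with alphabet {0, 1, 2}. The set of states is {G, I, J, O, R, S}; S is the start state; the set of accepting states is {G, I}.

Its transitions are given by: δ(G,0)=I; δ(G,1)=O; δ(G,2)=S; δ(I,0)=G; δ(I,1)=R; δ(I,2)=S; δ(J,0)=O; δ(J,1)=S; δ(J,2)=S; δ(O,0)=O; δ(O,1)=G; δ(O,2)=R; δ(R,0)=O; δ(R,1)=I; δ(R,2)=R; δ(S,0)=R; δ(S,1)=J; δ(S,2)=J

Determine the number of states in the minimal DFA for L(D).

All states are reachable from the start state.
Initial partition by acceptance: {G,I} | {J,O,R,S}.
Refine {J,O,R,S} on symbol 1: members go to different blocks, giving {J,S} and {O,R}.
No further refinement is possible. Final partition (3 blocks): {G,I} | {J,S} | {O,R}.

3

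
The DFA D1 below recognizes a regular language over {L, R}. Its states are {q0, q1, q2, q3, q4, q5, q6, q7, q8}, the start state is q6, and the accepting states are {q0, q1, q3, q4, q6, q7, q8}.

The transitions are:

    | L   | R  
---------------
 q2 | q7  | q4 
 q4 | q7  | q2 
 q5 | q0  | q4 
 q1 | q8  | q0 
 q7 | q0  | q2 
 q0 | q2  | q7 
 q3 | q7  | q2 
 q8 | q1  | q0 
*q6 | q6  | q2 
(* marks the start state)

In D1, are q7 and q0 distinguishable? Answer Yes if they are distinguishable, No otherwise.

Yes

First remove the unreachable states {q1,q3,q5,q8}; 5 states remain.
P0 = {q0,q4,q6,q7} | {q2}.
Split {q0,q4,q6,q7} by δ(·,L) → {q4,q6,q7} and {q0}.
Split {q4,q6,q7} by δ(·,L) → {q4,q6} and {q7}.
On input L, block {q4,q6} splits into {q4} and {q6}.
No further refinement is possible. Final partition (5 blocks): {q4} | {q2} | {q0} | {q7} | {q6}.
q7 and q0 end up in different blocks, so they are distinguishable. For instance, the string 'L' is accepted from only q7.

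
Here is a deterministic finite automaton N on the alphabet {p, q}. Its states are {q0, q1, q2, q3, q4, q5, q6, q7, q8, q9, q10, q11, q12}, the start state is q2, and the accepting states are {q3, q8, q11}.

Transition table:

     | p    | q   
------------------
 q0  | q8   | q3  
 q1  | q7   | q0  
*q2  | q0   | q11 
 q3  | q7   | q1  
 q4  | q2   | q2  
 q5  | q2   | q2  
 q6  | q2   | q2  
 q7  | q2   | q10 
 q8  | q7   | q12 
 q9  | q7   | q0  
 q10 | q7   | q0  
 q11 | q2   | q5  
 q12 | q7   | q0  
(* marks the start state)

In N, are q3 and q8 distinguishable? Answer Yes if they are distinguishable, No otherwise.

Reachable states from the start: {q0,q1,q2,q3,q5,q7,q8,q10,q11,q12}. Unreachable: {q4,q6,q9} — drop them.
P0 = {q3,q8,q11} | {q0,q1,q2,q5,q7,q10,q12}.
On input p, block {q0,q1,q2,q5,q7,q10,q12} splits into {q1,q2,q5,q7,q10,q12} and {q0}.
Split {q1,q2,q5,q7,q10,q12} by δ(·,p) → {q1,q5,q7,q10,q12} and {q2}.
On input p, block {q3,q8,q11} splits into {q3,q8} and {q11}.
On input p, block {q1,q5,q7,q10,q12} splits into {q1,q10,q12} and {q5,q7}.
Refine {q5,q7} on symbol q: members go to different blocks, giving {q5} and {q7}.
Stable partition: {q3,q8} | {q1,q10,q12} | {q0} | {q2} | {q11} | {q5} | {q7} — 7 equivalence classes.
q3 and q8 lie in the same block of the stable partition, so they are equivalent — no string distinguishes them.

No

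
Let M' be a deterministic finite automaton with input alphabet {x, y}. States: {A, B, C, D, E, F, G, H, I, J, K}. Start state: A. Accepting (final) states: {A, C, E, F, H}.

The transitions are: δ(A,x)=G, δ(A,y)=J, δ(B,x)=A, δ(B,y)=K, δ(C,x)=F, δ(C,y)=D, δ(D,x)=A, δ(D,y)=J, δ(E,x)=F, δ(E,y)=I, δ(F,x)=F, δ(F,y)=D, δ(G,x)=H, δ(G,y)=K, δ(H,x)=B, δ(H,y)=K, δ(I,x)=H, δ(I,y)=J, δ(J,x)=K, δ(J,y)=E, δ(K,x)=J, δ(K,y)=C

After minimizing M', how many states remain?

4

Every state is reachable, so we keep all 11.
Start with accepting vs non-accepting: {A,C,E,F,H} | {B,D,G,I,J,K}.
Refine {A,C,E,F,H} on symbol x: members go to different blocks, giving {C,E,F} and {A,H}.
Split {B,D,G,I,J,K} by δ(·,x) → {B,D,G,I} and {J,K}.
The partition is now stable with 4 blocks: {C,E,F} | {B,D,G,I} | {A,H} | {J,K}.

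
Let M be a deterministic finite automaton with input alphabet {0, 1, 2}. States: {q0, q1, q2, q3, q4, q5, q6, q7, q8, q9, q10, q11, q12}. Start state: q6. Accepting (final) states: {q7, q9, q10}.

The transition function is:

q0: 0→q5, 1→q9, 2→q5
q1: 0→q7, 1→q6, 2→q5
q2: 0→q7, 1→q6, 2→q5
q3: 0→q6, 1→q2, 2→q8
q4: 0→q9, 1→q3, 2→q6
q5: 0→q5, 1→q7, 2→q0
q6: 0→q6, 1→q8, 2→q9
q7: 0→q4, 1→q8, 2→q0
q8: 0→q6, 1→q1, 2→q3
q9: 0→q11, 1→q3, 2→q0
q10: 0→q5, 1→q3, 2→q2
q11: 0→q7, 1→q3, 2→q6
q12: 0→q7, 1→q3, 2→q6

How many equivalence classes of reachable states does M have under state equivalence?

6

States {q10,q12} cannot be reached from the start state, so discard them.
Start with accepting vs non-accepting: {q7,q9} | {q0,q1,q2,q3,q4,q5,q6,q8,q11}.
Split {q0,q1,q2,q3,q4,q5,q6,q8,q11} by δ(·,0) → {q0,q3,q5,q6,q8} and {q1,q2,q4,q11}.
Split {q0,q3,q5,q6,q8} by δ(·,1) → {q0,q5} and {q3,q8} and {q6}.
Refine {q1,q2,q4,q11} on symbol 1: members go to different blocks, giving {q1,q2} and {q4,q11}.
Stable partition: {q7,q9} | {q0,q5} | {q1,q2} | {q3,q8} | {q6} | {q4,q11} — 6 equivalence classes.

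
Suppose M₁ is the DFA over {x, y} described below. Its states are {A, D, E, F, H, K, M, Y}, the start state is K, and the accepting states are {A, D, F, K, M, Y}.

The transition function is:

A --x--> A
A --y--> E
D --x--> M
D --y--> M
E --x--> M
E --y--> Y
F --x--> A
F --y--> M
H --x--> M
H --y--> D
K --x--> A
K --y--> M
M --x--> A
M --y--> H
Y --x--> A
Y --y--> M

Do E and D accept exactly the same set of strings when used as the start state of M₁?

No

Reachable states from the start: {A,D,E,H,K,M,Y}. Unreachable: {F} — drop them.
Initial partition by acceptance: {A,D,K,M,Y} | {E,H}.
On input y, block {A,D,K,M,Y} splits into {D,K,Y} and {A,M}.
The partition is now stable with 3 blocks: {D,K,Y} | {E,H} | {A,M}.
E and D end up in different blocks, so they are distinguishable. For instance, the string 'ε' is accepted from only D.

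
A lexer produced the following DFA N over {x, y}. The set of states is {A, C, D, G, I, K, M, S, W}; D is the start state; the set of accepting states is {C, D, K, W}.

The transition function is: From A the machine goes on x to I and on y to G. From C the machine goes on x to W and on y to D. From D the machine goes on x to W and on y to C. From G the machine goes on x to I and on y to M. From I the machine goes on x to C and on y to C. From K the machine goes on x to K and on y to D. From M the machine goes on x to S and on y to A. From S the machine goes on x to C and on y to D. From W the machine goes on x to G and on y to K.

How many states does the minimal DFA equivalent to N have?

5

P0 = {C,D,K,W} | {A,G,I,M,S}.
On input x, block {C,D,K,W} splits into {C,D,K} and {W}.
Split {C,D,K} by δ(·,x) → {C,D} and {K}.
Refine {A,G,I,M,S} on symbol x: members go to different blocks, giving {A,G,M} and {I,S}.
No further refinement is possible. Final partition (5 blocks): {C,D} | {A,G,M} | {W} | {K} | {I,S}.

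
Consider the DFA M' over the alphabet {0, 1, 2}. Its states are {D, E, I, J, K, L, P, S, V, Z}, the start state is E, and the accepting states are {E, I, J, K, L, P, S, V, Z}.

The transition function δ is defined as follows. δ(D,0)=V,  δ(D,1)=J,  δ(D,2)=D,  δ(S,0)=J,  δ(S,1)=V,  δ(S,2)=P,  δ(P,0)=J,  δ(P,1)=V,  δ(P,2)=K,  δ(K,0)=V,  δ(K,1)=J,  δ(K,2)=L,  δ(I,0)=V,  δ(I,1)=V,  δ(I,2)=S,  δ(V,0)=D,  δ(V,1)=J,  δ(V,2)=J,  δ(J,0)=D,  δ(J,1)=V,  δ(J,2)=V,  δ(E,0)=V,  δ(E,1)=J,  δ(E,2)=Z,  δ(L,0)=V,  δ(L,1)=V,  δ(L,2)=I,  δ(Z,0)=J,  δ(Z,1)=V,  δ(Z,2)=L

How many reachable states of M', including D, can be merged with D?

1

Every state is reachable, so we keep all 10.
Initial partition by acceptance: {E,I,J,K,L,P,S,V,Z} | {D}.
Refine {E,I,J,K,L,P,S,V,Z} on symbol 0: members go to different blocks, giving {E,I,K,L,P,S,Z} and {J,V}.
Stable partition: {E,I,K,L,P,S,Z} | {D} | {J,V} — 3 equivalence classes.
State D belongs to the block {D}, which has 1 states.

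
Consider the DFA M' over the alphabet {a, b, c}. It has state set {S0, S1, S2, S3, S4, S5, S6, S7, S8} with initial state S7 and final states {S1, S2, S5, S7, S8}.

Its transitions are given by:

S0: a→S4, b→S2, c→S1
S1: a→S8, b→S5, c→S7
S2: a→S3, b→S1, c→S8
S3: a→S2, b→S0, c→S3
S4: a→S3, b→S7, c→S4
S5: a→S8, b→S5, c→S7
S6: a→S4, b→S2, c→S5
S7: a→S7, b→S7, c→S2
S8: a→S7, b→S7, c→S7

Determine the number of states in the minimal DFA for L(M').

7

Reachable states from the start: {S0,S1,S2,S3,S4,S5,S7,S8}. Unreachable: {S6} — drop them.
P0 = {S1,S2,S5,S7,S8} | {S0,S3,S4}.
On input a, block {S1,S2,S5,S7,S8} splits into {S1,S5,S7,S8} and {S2}.
Refine {S1,S5,S7,S8} on symbol c: members go to different blocks, giving {S1,S5,S8} and {S7}.
Split {S1,S5,S8} by δ(·,a) → {S1,S5} and {S8}.
Split {S0,S3,S4} by δ(·,a) → {S0,S4} and {S3}.
Split {S0,S4} by δ(·,a) → {S0} and {S4}.
Stable partition: {S1,S5} | {S0} | {S2} | {S7} | {S8} | {S3} | {S4} — 7 equivalence classes.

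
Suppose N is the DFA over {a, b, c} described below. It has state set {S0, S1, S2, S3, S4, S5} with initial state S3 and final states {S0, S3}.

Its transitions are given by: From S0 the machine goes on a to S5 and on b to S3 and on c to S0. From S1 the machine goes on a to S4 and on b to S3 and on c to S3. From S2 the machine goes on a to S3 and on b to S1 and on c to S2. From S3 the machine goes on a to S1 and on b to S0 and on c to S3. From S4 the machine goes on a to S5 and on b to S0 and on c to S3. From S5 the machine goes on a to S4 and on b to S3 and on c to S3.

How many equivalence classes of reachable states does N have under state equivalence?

2

First remove the unreachable states {S2}; 5 states remain.
Start with accepting vs non-accepting: {S0,S3} | {S1,S4,S5}.
Stable partition: {S0,S3} | {S1,S4,S5} — 2 equivalence classes.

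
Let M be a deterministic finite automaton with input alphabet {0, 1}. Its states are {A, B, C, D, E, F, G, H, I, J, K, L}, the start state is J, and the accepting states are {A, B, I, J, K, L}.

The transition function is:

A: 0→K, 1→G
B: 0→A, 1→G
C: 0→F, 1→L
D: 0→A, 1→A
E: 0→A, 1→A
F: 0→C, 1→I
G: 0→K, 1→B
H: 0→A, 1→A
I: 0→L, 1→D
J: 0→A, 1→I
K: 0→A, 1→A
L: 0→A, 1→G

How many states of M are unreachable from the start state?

BFS from J reaches {A, B, D, G, I, J, K, L}; the 4 state(s) C, E, F, H are never visited.

4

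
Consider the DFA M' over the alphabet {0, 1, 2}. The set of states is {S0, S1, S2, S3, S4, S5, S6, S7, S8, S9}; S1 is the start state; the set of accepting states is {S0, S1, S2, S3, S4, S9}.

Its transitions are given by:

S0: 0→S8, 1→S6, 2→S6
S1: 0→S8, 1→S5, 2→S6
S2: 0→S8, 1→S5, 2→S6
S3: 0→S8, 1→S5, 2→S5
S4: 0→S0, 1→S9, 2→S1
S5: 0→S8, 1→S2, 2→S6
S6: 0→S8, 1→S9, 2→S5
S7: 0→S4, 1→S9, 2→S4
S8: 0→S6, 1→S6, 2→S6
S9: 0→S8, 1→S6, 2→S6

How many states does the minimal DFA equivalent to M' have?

Reachable states from the start: {S1,S2,S5,S6,S8,S9}. Unreachable: {S0,S3,S4,S7} — drop them.
Initial partition by acceptance: {S1,S2,S9} | {S5,S6,S8}.
Refine {S5,S6,S8} on symbol 1: members go to different blocks, giving {S5,S6} and {S8}.
Stable partition: {S1,S2,S9} | {S5,S6} | {S8} — 3 equivalence classes.

3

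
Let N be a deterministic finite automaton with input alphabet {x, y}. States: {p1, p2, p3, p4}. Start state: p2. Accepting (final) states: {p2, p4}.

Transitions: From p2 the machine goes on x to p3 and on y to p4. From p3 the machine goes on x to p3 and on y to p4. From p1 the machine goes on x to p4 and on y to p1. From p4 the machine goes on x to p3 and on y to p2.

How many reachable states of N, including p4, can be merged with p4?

2

States {p1} cannot be reached from the start state, so discard them.
P0 = {p2,p4} | {p3}.
No further refinement is possible. Final partition (2 blocks): {p2,p4} | {p3}.
State p4 belongs to the block {p2,p4}, which has 2 states.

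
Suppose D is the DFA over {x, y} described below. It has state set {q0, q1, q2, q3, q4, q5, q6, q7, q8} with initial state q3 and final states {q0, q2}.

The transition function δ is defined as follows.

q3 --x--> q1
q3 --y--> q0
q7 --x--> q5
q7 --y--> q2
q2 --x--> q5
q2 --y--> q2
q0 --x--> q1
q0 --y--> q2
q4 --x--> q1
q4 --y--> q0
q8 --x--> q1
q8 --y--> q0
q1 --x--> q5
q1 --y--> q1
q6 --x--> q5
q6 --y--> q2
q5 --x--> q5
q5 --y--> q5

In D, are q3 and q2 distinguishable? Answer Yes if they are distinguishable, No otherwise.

Yes

States {q4,q6,q7,q8} cannot be reached from the start state, so discard them.
P0 = {q0,q2} | {q1,q3,q5}.
Split {q1,q3,q5} by δ(·,y) → {q1,q5} and {q3}.
No further refinement is possible. Final partition (3 blocks): {q0,q2} | {q1,q5} | {q3}.
q3 and q2 end up in different blocks, so they are distinguishable. For instance, the string 'ε' is accepted from only q2.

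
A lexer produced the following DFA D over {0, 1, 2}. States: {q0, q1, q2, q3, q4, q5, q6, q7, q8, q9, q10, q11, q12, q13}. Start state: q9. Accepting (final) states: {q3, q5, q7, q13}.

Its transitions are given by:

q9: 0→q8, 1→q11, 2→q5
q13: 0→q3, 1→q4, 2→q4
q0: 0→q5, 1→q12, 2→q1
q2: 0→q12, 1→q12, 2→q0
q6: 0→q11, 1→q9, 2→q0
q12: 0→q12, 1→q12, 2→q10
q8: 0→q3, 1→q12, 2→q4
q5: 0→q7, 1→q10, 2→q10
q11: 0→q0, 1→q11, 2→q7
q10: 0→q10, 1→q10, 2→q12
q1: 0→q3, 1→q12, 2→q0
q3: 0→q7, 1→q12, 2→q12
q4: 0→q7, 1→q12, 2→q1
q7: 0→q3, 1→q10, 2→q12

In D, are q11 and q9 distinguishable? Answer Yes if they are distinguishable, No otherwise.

Reachable states from the start: {q0,q1,q3,q4,q5,q7,q8,q9,q10,q11,q12}. Unreachable: {q2,q6,q13} — drop them.
Start with accepting vs non-accepting: {q3,q5,q7} | {q0,q1,q4,q8,q9,q10,q11,q12}.
On input 0, block {q0,q1,q4,q8,q9,q10,q11,q12} splits into {q0,q1,q4,q8} and {q9,q10,q11,q12}.
Refine {q9,q10,q11,q12} on symbol 0: members go to different blocks, giving {q9,q11} and {q10,q12}.
No further refinement is possible. Final partition (4 blocks): {q3,q5,q7} | {q0,q1,q4,q8} | {q9,q11} | {q10,q12}.
q11 and q9 lie in the same block of the stable partition, so they are equivalent — no string distinguishes them.

No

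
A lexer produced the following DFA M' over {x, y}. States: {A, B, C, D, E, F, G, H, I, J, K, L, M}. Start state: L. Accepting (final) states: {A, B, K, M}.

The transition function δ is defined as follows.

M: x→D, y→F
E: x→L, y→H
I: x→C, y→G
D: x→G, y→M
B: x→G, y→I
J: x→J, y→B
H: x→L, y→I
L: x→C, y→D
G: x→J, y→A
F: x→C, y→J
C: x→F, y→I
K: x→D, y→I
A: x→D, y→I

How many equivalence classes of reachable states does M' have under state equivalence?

4

States {E,H,K} cannot be reached from the start state, so discard them.
P0 = {A,B,M} | {C,D,F,G,I,J,L}.
Refine {C,D,F,G,I,J,L} on symbol y: members go to different blocks, giving {C,F,I,L} and {D,G,J}.
Refine {C,F,I,L} on symbol y: members go to different blocks, giving {F,I,L} and {C}.
No further refinement is possible. Final partition (4 blocks): {A,B,M} | {F,I,L} | {D,G,J} | {C}.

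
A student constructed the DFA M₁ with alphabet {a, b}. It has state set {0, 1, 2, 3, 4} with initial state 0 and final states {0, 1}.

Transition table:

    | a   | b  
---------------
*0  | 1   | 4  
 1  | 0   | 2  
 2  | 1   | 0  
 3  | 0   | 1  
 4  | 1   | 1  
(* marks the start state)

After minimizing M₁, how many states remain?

Reachable states from the start: {0,1,2,4}. Unreachable: {3} — drop them.
Start with accepting vs non-accepting: {0,1} | {2,4}.
The partition is now stable with 2 blocks: {0,1} | {2,4}.

2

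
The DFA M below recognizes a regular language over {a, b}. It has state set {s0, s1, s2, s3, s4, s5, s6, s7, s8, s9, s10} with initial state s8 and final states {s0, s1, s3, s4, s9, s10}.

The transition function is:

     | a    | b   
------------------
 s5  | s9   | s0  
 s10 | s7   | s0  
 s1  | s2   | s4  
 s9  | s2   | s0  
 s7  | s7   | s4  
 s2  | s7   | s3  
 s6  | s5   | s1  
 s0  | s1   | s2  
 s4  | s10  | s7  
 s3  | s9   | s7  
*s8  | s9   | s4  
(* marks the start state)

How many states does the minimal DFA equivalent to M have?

4

States {s5,s6} cannot be reached from the start state, so discard them.
Initial partition by acceptance: {s0,s1,s3,s4,s9,s10} | {s2,s7,s8}.
Refine {s0,s1,s3,s4,s9,s10} on symbol a: members go to different blocks, giving {s0,s3,s4} and {s1,s9,s10}.
On input a, block {s2,s7,s8} splits into {s2,s7} and {s8}.
The partition is now stable with 4 blocks: {s0,s3,s4} | {s2,s7} | {s1,s9,s10} | {s8}.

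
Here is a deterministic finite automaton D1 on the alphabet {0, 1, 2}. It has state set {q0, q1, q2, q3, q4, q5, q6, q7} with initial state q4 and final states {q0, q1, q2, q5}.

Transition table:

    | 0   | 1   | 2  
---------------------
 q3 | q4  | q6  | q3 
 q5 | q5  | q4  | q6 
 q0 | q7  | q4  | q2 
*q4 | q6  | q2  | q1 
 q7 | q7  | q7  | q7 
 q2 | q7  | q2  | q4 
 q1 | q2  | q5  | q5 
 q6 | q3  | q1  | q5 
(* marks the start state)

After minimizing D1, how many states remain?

First remove the unreachable states {q0}; 7 states remain.
P0 = {q1,q2,q5} | {q3,q4,q6,q7}.
Refine {q1,q2,q5} on symbol 0: members go to different blocks, giving {q1,q5} and {q2}.
Refine {q1,q5} on symbol 0: members go to different blocks, giving {q1} and {q5}.
Split {q3,q4,q6,q7} by δ(·,1) → {q3,q7} and {q4} and {q6}.
On input 0, block {q3,q7} splits into {q3} and {q7}.
Stable partition: {q1} | {q3} | {q2} | {q5} | {q4} | {q6} | {q7} — 7 equivalence classes.

7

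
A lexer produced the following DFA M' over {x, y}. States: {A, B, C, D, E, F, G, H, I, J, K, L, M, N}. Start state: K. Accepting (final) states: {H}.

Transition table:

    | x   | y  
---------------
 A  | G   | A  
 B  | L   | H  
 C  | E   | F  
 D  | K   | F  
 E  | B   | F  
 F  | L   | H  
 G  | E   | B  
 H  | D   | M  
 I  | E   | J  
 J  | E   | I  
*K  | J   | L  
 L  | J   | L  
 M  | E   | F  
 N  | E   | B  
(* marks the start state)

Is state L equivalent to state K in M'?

Reachable states from the start: {B,D,E,F,H,I,J,K,L,M}. Unreachable: {A,C,G,N} — drop them.
Initial partition by acceptance: {H} | {B,D,E,F,I,J,K,L,M}.
On input y, block {B,D,E,F,I,J,K,L,M} splits into {D,E,I,J,K,L,M} and {B,F}.
Split {D,E,I,J,K,L,M} by δ(·,x) → {D,I,J,K,L,M} and {E}.
Refine {D,I,J,K,L,M} on symbol x: members go to different blocks, giving {D,K,L} and {I,J,M}.
Split {D,K,L} by δ(·,x) → {K,L} and {D}.
Split {I,J,M} by δ(·,y) → {I,J} and {M}.
The partition is now stable with 7 blocks: {H} | {K,L} | {B,F} | {E} | {I,J} | {D} | {M}.
L and K lie in the same block of the stable partition, so they are equivalent — no string distinguishes them.

Yes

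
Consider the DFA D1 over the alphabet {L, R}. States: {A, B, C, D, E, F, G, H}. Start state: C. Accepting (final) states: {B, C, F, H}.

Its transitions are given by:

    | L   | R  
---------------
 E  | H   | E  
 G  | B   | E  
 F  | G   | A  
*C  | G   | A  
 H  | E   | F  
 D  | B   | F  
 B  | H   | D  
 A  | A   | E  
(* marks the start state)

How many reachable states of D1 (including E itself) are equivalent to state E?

1

Every state is reachable, so we keep all 8.
Start with accepting vs non-accepting: {B,C,F,H} | {A,D,E,G}.
Split {B,C,F,H} by δ(·,L) → {C,F,H} and {B}.
Refine {C,F,H} on symbol R: members go to different blocks, giving {C,F} and {H}.
On input L, block {A,D,E,G} splits into {D,G} and {A} and {E}.
Refine {D,G} on symbol R: members go to different blocks, giving {D} and {G}.
Stable partition: {C,F} | {D} | {B} | {H} | {A} | {E} | {G} — 7 equivalence classes.
The equivalence class containing E is {E}, of size 1.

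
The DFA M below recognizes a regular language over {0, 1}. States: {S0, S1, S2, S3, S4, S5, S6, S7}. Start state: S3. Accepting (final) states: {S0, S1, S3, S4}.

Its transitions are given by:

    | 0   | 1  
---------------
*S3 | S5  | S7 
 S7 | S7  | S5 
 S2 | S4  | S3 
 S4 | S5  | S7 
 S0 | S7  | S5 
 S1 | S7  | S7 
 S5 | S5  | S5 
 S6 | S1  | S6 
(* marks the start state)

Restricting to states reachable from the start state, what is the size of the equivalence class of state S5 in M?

2

Reachable states from the start: {S3,S5,S7}. Unreachable: {S0,S1,S2,S4,S6} — drop them.
Start with accepting vs non-accepting: {S3} | {S5,S7}.
Stable partition: {S3} | {S5,S7} — 2 equivalence classes.
State S5 belongs to the block {S5,S7}, which has 2 states.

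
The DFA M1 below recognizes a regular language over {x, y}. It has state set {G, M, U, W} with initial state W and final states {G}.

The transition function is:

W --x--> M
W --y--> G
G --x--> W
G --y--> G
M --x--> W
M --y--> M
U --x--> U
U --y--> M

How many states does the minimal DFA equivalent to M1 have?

States {U} cannot be reached from the start state, so discard them.
P0 = {G} | {M,W}.
Refine {M,W} on symbol y: members go to different blocks, giving {M} and {W}.
Stable partition: {G} | {M} | {W} — 3 equivalence classes.

3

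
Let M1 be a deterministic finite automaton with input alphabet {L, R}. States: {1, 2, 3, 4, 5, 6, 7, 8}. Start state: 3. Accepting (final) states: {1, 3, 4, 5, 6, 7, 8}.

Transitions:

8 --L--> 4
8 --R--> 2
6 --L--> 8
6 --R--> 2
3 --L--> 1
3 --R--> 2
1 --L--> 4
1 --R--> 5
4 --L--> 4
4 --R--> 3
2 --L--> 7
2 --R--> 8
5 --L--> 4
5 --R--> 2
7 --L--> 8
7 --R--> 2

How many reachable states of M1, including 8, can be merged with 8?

States {6} cannot be reached from the start state, so discard them.
Start with accepting vs non-accepting: {1,3,4,5,7,8} | {2}.
On input R, block {1,3,4,5,7,8} splits into {3,5,7,8} and {1,4}.
Refine {3,5,7,8} on symbol L: members go to different blocks, giving {3,5,8} and {7}.
No further refinement is possible. Final partition (4 blocks): {3,5,8} | {2} | {1,4} | {7}.
State 8 belongs to the block {3,5,8}, which has 3 states.

3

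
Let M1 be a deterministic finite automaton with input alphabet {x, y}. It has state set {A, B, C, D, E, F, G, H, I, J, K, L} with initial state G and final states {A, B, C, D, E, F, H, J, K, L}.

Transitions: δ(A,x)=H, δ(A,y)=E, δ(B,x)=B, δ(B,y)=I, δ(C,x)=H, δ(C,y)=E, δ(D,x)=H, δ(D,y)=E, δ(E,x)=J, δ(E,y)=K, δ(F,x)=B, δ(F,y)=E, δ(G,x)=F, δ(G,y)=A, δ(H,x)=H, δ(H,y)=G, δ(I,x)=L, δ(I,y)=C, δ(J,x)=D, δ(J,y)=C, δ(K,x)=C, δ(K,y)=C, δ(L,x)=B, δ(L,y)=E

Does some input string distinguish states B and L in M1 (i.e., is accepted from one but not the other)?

All states are reachable from the start state.
Initial partition by acceptance: {A,B,C,D,E,F,H,J,K,L} | {G,I}.
On input y, block {A,B,C,D,E,F,H,J,K,L} splits into {A,C,D,E,F,J,K,L} and {B,H}.
On input x, block {A,C,D,E,F,J,K,L} splits into {A,C,D,F,L} and {E,J,K}.
Refine {E,J,K} on symbol x: members go to different blocks, giving {J,K} and {E}.
Stable partition: {A,C,D,F,L} | {G,I} | {B,H} | {J,K} | {E} — 5 equivalence classes.
B and L end up in different blocks, so they are distinguishable. For instance, the string 'y' is accepted from only L.

Yes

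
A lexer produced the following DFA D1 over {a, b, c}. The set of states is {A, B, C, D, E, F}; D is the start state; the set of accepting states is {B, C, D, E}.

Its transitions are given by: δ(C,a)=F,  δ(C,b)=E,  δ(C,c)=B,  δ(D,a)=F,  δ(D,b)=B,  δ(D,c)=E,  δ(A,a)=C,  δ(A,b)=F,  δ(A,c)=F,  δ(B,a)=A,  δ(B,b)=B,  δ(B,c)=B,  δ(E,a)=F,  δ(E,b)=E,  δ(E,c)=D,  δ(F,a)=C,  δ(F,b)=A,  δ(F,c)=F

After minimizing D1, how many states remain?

All states are reachable from the start state.
Start with accepting vs non-accepting: {B,C,D,E} | {A,F}.
Stable partition: {B,C,D,E} | {A,F} — 2 equivalence classes.

2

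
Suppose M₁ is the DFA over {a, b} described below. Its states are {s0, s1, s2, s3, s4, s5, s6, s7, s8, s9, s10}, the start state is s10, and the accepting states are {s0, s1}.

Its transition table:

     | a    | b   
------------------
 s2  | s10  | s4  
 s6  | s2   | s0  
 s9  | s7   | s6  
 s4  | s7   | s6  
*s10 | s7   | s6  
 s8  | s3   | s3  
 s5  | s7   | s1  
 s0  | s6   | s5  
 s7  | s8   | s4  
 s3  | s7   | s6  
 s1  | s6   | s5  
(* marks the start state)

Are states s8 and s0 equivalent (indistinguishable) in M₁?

States {s9} cannot be reached from the start state, so discard them.
Initial partition by acceptance: {s0,s1} | {s2,s3,s4,s5,s6,s7,s8,s10}.
Split {s2,s3,s4,s5,s6,s7,s8,s10} by δ(·,b) → {s2,s3,s4,s7,s8,s10} and {s5,s6}.
Refine {s2,s3,s4,s7,s8,s10} on symbol b: members go to different blocks, giving {s2,s7,s8} and {s3,s4,s10}.
On input a, block {s2,s7,s8} splits into {s2,s8} and {s7}.
Refine {s5,s6} on symbol a: members go to different blocks, giving {s5} and {s6}.
Stable partition: {s0,s1} | {s2,s8} | {s5} | {s3,s4,s10} | {s7} | {s6} — 6 equivalence classes.
s8 and s0 end up in different blocks, so they are distinguishable. For instance, the string 'ε' is accepted from only s0.

No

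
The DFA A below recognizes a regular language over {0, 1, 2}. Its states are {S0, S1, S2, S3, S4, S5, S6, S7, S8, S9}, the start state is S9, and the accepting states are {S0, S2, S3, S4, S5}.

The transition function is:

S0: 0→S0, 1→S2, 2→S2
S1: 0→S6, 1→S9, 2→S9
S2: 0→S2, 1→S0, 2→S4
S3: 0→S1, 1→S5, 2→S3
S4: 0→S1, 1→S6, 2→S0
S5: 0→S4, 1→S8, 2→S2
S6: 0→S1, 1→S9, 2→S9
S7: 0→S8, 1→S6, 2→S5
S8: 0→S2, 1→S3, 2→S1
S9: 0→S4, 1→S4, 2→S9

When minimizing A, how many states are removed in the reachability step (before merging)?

4

BFS from S9 reaches {S0, S1, S2, S4, S6, S9}; the 4 state(s) S3, S5, S7, S8 are never visited.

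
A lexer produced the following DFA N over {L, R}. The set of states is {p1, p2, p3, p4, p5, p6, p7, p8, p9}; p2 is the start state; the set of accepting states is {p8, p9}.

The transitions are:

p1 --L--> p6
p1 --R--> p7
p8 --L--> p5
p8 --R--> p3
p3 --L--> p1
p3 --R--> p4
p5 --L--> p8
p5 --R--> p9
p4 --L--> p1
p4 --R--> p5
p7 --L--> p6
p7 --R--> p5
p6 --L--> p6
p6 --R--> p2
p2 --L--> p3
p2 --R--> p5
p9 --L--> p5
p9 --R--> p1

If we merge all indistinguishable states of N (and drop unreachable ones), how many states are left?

4

Initial partition by acceptance: {p8,p9} | {p1,p2,p3,p4,p5,p6,p7}.
Split {p1,p2,p3,p4,p5,p6,p7} by δ(·,L) → {p1,p2,p3,p4,p6,p7} and {p5}.
On input R, block {p1,p2,p3,p4,p6,p7} splits into {p1,p3,p6} and {p2,p4,p7}.
No further refinement is possible. Final partition (4 blocks): {p8,p9} | {p1,p3,p6} | {p5} | {p2,p4,p7}.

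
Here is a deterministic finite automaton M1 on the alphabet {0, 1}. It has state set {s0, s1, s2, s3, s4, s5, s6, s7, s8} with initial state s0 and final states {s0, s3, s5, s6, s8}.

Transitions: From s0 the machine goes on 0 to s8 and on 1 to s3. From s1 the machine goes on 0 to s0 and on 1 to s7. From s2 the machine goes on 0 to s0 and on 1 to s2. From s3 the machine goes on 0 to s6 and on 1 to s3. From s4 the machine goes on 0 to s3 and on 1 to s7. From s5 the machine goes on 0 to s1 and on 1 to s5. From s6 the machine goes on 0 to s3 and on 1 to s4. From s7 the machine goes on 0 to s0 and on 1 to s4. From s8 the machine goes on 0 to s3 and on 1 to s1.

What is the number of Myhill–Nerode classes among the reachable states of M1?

States {s2,s5} cannot be reached from the start state, so discard them.
Initial partition by acceptance: {s0,s3,s6,s8} | {s1,s4,s7}.
On input 1, block {s0,s3,s6,s8} splits into {s0,s3} and {s6,s8}.
Stable partition: {s0,s3} | {s1,s4,s7} | {s6,s8} — 3 equivalence classes.

3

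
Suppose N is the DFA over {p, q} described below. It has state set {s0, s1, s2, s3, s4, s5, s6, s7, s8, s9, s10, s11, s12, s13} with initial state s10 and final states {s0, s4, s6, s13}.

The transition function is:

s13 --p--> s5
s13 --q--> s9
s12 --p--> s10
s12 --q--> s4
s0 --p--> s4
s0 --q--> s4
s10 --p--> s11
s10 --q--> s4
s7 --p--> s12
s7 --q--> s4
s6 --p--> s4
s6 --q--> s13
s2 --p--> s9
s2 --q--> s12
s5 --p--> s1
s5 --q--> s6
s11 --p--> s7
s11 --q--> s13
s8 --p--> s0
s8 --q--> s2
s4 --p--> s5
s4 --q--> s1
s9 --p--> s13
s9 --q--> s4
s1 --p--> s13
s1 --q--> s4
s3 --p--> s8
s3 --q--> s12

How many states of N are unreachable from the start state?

4

No path from s10 leads to s0, s2, s3, s8; the other 10 states are all reachable.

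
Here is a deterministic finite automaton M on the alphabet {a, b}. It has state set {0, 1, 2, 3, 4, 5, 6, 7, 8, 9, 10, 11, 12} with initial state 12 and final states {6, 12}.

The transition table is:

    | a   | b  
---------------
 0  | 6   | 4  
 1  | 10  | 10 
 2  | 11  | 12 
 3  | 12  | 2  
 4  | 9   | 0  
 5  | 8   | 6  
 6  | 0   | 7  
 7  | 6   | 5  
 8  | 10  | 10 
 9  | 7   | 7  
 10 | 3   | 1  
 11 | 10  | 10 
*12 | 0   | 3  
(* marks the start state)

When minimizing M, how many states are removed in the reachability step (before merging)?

A breadth-first search from the start state visits every state.

0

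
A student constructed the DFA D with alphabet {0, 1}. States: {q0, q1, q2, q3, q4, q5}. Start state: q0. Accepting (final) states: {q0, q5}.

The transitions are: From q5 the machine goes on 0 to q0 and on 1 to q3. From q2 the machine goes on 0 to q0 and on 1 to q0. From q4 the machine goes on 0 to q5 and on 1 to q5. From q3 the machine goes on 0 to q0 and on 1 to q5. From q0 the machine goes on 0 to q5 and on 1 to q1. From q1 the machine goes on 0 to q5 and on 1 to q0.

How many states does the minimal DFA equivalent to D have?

2

States {q2,q4} cannot be reached from the start state, so discard them.
P0 = {q0,q5} | {q1,q3}.
Stable partition: {q0,q5} | {q1,q3} — 2 equivalence classes.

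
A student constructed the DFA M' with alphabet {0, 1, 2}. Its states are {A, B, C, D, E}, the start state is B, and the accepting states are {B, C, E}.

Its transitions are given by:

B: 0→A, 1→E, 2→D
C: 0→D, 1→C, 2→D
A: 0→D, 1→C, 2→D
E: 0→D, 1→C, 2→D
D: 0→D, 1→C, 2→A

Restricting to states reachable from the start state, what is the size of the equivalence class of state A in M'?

2

Start with accepting vs non-accepting: {B,C,E} | {A,D}.
The partition is now stable with 2 blocks: {B,C,E} | {A,D}.
The equivalence class containing A is {A,D}, of size 2.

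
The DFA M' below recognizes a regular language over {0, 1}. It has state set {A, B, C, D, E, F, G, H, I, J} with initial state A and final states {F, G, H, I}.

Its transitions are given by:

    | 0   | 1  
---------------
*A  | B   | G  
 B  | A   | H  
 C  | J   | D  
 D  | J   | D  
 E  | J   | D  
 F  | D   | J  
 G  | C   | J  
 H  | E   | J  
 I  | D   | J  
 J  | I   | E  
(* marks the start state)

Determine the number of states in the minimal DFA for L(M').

States {F} cannot be reached from the start state, so discard them.
Initial partition by acceptance: {G,H,I} | {A,B,C,D,E,J}.
Refine {A,B,C,D,E,J} on symbol 0: members go to different blocks, giving {A,B,C,D,E} and {J}.
Split {A,B,C,D,E} by δ(·,0) → {C,D,E} and {A,B}.
The partition is now stable with 4 blocks: {G,H,I} | {C,D,E} | {J} | {A,B}.

4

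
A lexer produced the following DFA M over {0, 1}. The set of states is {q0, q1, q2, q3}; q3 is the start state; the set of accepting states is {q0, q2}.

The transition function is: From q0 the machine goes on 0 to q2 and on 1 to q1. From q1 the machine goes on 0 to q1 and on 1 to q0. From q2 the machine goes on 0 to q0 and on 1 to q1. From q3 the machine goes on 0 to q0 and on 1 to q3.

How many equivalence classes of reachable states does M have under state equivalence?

3

All states are reachable from the start state.
P0 = {q0,q2} | {q1,q3}.
Split {q1,q3} by δ(·,0) → {q1} and {q3}.
No further refinement is possible. Final partition (3 blocks): {q0,q2} | {q1} | {q3}.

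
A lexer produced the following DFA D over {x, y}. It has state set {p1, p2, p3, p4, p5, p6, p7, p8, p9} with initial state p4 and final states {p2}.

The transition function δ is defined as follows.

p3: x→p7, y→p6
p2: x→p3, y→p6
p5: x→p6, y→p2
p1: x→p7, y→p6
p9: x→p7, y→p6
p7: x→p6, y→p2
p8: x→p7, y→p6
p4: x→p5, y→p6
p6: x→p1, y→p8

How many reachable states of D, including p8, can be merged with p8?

Reachable states from the start: {p1,p2,p3,p4,p5,p6,p7,p8}. Unreachable: {p9} — drop them.
P0 = {p2} | {p1,p3,p4,p5,p6,p7,p8}.
On input y, block {p1,p3,p4,p5,p6,p7,p8} splits into {p1,p3,p4,p6,p8} and {p5,p7}.
On input x, block {p1,p3,p4,p6,p8} splits into {p1,p3,p4,p8} and {p6}.
Stable partition: {p2} | {p1,p3,p4,p8} | {p5,p7} | {p6} — 4 equivalence classes.
State p8 belongs to the block {p1,p3,p4,p8}, which has 4 states.

4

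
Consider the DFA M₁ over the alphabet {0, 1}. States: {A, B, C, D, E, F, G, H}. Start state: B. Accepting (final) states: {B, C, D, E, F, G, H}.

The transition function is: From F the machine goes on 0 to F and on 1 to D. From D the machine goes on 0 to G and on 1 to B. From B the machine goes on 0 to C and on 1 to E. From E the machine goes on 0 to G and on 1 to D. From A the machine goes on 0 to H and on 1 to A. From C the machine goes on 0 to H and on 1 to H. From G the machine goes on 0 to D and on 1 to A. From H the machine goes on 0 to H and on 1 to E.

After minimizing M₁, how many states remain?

Reachable states from the start: {A,B,C,D,E,G,H}. Unreachable: {F} — drop them.
P0 = {B,C,D,E,G,H} | {A}.
On input 1, block {B,C,D,E,G,H} splits into {B,C,D,E,H} and {G}.
Split {B,C,D,E,H} by δ(·,0) → {B,C,H} and {D,E}.
On input 1, block {B,C,H} splits into {B,H} and {C}.
On input 0, block {B,H} splits into {B} and {H}.
On input 1, block {D,E} splits into {D} and {E}.
Stable partition: {B} | {A} | {G} | {D} | {C} | {H} | {E} — 7 equivalence classes.

7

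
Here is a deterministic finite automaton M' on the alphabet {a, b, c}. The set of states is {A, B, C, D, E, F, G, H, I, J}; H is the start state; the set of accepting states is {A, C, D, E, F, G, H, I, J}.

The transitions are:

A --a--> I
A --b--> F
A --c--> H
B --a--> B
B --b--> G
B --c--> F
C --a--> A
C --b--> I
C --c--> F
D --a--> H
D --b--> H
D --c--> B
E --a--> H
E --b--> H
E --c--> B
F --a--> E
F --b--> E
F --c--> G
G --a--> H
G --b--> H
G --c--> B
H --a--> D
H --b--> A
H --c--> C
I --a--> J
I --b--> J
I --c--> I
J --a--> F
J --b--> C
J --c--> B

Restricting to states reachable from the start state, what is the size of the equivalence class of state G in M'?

All states are reachable from the start state.
Start with accepting vs non-accepting: {A,C,D,E,F,G,H,I,J} | {B}.
On input c, block {A,C,D,E,F,G,H,I,J} splits into {A,C,F,H,I} and {D,E,G,J}.
Split {A,C,F,H,I} by δ(·,a) → {F,H,I} and {A,C}.
On input b, block {F,H,I} splits into {F,I} and {H}.
Split {F,I} by δ(·,c) → {F} and {I}.
Refine {D,E,G,J} on symbol a: members go to different blocks, giving {D,E,G} and {J}.
Refine {A,C} on symbol a: members go to different blocks, giving {A} and {C}.
The partition is now stable with 8 blocks: {F} | {B} | {D,E,G} | {A} | {H} | {I} | {J} | {C}.
State G belongs to the block {D,E,G}, which has 3 states.

3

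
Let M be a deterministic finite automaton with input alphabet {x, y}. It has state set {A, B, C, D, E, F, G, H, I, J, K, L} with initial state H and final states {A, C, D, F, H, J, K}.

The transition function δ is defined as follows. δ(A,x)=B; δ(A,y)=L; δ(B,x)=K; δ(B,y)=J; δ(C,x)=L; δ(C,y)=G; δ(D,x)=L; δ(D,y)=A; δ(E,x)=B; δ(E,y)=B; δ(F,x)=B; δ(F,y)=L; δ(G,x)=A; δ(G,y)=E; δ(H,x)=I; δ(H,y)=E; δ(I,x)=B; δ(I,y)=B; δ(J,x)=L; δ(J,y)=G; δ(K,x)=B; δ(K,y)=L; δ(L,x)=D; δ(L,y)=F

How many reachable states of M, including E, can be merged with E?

2

First remove the unreachable states {C}; 11 states remain.
P0 = {A,D,F,H,J,K} | {B,E,G,I,L}.
Split {A,D,F,H,J,K} by δ(·,y) → {A,F,H,J,K} and {D}.
On input x, block {B,E,G,I,L} splits into {B,G} and {E,I} and {L}.
Split {A,F,H,J,K} by δ(·,x) → {A,F,K} and {H} and {J}.
On input y, block {B,G} splits into {B} and {G}.
The partition is now stable with 8 blocks: {A,F,K} | {B} | {D} | {E,I} | {L} | {H} | {J} | {G}.
State E belongs to the block {E,I}, which has 2 states.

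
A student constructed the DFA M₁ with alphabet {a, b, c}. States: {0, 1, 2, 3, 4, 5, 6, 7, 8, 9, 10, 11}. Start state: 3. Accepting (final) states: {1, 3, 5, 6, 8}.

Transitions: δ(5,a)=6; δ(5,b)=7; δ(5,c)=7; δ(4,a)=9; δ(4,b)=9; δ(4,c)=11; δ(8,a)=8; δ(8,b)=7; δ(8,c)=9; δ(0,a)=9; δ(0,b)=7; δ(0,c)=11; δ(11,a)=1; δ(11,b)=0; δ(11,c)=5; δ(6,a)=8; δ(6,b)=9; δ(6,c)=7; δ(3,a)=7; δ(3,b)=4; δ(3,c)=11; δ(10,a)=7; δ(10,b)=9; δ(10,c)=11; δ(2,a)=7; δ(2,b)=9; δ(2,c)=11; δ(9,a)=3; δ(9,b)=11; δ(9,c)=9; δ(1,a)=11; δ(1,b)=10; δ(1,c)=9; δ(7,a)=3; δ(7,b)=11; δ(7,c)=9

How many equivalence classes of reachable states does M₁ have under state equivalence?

6

First remove the unreachable states {2}; 11 states remain.
P0 = {1,3,5,6,8} | {0,4,7,9,10,11}.
On input a, block {1,3,5,6,8} splits into {5,6,8} and {1,3}.
Refine {0,4,7,9,10,11} on symbol a: members go to different blocks, giving {0,4,10} and {7,9,11}.
On input b, block {7,9,11} splits into {7,9} and {11}.
Split {1,3} by δ(·,a) → {1} and {3}.
Stable partition: {5,6,8} | {0,4,10} | {1} | {7,9} | {11} | {3} — 6 equivalence classes.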